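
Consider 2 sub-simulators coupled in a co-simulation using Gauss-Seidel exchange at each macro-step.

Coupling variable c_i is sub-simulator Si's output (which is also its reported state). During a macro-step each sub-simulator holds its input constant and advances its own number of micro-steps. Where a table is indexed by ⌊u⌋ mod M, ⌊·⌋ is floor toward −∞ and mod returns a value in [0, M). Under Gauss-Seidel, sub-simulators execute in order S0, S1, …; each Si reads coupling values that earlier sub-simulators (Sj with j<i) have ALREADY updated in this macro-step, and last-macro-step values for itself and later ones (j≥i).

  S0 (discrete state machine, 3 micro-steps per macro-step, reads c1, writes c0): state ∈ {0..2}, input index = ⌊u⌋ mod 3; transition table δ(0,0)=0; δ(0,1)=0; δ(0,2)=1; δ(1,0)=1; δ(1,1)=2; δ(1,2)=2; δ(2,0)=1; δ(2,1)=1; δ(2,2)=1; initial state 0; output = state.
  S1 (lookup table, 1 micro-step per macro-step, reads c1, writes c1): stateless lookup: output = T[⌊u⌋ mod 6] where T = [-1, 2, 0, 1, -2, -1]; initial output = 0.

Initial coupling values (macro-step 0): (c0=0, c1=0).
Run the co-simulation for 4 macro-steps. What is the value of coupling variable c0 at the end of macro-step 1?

c0 at macro-step 1 = 0

macro 1: S0 reads c1=0 → after 3×micro: 0; S1 reads c1=0 → after 1×micro: -1 ⇒ (c0=0, c1=-1)
macro 2: S0 reads c1=-1 → after 3×micro: 1; S1 reads c1=-1 → after 1×micro: -1 ⇒ (c0=1, c1=-1)
macro 3: S0 reads c1=-1 → after 3×micro: 2; S1 reads c1=-1 → after 1×micro: -1 ⇒ (c0=2, c1=-1)
macro 4: S0 reads c1=-1 → after 3×micro: 1; S1 reads c1=-1 → after 1×micro: -1 ⇒ (c0=1, c1=-1)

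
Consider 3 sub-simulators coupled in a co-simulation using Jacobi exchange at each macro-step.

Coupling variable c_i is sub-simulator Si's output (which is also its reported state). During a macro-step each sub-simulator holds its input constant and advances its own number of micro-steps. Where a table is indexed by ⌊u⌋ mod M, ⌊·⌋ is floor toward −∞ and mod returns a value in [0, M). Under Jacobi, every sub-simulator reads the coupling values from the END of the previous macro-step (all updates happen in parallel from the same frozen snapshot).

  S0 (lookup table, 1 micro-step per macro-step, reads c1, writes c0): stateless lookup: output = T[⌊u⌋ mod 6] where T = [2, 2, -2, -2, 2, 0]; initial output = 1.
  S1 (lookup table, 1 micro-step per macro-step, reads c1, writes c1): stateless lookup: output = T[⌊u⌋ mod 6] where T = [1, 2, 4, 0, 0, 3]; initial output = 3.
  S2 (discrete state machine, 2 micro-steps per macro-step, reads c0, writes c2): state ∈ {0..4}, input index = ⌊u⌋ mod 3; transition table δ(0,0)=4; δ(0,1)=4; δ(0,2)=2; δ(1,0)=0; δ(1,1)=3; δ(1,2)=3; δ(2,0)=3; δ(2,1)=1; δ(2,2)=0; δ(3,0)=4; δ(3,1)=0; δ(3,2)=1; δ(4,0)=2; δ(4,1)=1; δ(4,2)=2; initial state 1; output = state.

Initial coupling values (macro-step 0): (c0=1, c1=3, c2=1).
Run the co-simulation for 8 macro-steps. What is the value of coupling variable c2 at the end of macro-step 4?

macro 1: S0 reads c1=3 → after 1×micro: -2; S1 reads c1=3 → after 1×micro: 0; S2 reads c0=1 → after 2×micro: 0 ⇒ (c0=-2, c1=0, c2=0)
macro 2: S0 reads c1=0 → after 1×micro: 2; S1 reads c1=0 → after 1×micro: 1; S2 reads c0=-2 → after 2×micro: 1 ⇒ (c0=2, c1=1, c2=1)
macro 3: S0 reads c1=1 → after 1×micro: 2; S1 reads c1=1 → after 1×micro: 2; S2 reads c0=2 → after 2×micro: 1 ⇒ (c0=2, c1=2, c2=1)
macro 4: S0 reads c1=2 → after 1×micro: -2; S1 reads c1=2 → after 1×micro: 4; S2 reads c0=2 → after 2×micro: 1 ⇒ (c0=-2, c1=4, c2=1)
macro 5: S0 reads c1=4 → after 1×micro: 2; S1 reads c1=4 → after 1×micro: 0; S2 reads c0=-2 → after 2×micro: 0 ⇒ (c0=2, c1=0, c2=0)
macro 6: S0 reads c1=0 → after 1×micro: 2; S1 reads c1=0 → after 1×micro: 1; S2 reads c0=2 → after 2×micro: 0 ⇒ (c0=2, c1=1, c2=0)
macro 7: S0 reads c1=1 → after 1×micro: 2; S1 reads c1=1 → after 1×micro: 2; S2 reads c0=2 → after 2×micro: 0 ⇒ (c0=2, c1=2, c2=0)
macro 8: S0 reads c1=2 → after 1×micro: -2; S1 reads c1=2 → after 1×micro: 4; S2 reads c0=2 → after 2×micro: 0 ⇒ (c0=-2, c1=4, c2=0)

c2 at macro-step 4 = 1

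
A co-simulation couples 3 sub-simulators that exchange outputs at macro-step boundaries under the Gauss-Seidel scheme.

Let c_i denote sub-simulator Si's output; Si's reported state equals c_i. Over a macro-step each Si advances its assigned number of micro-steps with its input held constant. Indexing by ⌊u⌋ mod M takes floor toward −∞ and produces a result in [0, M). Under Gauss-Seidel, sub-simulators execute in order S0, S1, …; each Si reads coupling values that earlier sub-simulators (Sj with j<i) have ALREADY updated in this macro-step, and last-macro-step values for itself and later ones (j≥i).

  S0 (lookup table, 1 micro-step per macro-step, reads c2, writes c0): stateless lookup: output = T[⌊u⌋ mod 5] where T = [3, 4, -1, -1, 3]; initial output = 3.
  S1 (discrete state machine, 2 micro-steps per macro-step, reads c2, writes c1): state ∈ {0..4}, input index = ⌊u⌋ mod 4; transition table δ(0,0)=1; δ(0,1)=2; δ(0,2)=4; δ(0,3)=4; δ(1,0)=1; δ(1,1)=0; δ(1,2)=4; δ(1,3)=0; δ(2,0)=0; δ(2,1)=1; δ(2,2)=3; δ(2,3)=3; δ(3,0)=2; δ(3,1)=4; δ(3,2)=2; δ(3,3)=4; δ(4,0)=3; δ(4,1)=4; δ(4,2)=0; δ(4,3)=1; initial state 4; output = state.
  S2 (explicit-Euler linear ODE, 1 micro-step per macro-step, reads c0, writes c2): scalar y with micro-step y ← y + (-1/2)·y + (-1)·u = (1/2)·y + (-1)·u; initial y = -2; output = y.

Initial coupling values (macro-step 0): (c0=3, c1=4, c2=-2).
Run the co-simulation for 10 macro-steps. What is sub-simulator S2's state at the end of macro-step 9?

macro 1: S0 reads c2=-2 → after 1×micro: -1; S1 reads c2=-2 → after 2×micro: 4; S2 reads c0=-1 → after 1×micro: 0 ⇒ (c0=-1, c1=4, c2=0)
macro 2: S0 reads c2=0 → after 1×micro: 3; S1 reads c2=0 → after 2×micro: 2; S2 reads c0=3 → after 1×micro: -3 ⇒ (c0=3, c1=2, c2=-3)
macro 3: S0 reads c2=-3 → after 1×micro: -1; S1 reads c2=-3 → after 2×micro: 0; S2 reads c0=-1 → after 1×micro: -1/2 ⇒ (c0=-1, c1=0, c2=-1/2)
macro 4: S0 reads c2=-1/2 → after 1×micro: 3; S1 reads c2=-1/2 → after 2×micro: 1; S2 reads c0=3 → after 1×micro: -13/4 ⇒ (c0=3, c1=1, c2=-13/4)
macro 5: S0 reads c2=-13/4 → after 1×micro: 4; S1 reads c2=-13/4 → after 2×micro: 1; S2 reads c0=4 → after 1×micro: -45/8 ⇒ (c0=4, c1=1, c2=-45/8)
macro 6: S0 reads c2=-45/8 → after 1×micro: 3; S1 reads c2=-45/8 → after 2×micro: 0; S2 reads c0=3 → after 1×micro: -93/16 ⇒ (c0=3, c1=0, c2=-93/16)
macro 7: S0 reads c2=-93/16 → after 1×micro: 3; S1 reads c2=-93/16 → after 2×micro: 0; S2 reads c0=3 → after 1×micro: -189/32 ⇒ (c0=3, c1=0, c2=-189/32)
macro 8: S0 reads c2=-189/32 → after 1×micro: 3; S1 reads c2=-189/32 → after 2×micro: 0; S2 reads c0=3 → after 1×micro: -381/64 ⇒ (c0=3, c1=0, c2=-381/64)
macro 9: S0 reads c2=-381/64 → after 1×micro: 3; S1 reads c2=-381/64 → after 2×micro: 0; S2 reads c0=3 → after 1×micro: -765/128 ⇒ (c0=3, c1=0, c2=-765/128)
macro 10: S0 reads c2=-765/128 → after 1×micro: 3; S1 reads c2=-765/128 → after 2×micro: 0; S2 reads c0=3 → after 1×micro: -1533/256 ⇒ (c0=3, c1=0, c2=-1533/256)

S2 state at macro-step 9 = -765/128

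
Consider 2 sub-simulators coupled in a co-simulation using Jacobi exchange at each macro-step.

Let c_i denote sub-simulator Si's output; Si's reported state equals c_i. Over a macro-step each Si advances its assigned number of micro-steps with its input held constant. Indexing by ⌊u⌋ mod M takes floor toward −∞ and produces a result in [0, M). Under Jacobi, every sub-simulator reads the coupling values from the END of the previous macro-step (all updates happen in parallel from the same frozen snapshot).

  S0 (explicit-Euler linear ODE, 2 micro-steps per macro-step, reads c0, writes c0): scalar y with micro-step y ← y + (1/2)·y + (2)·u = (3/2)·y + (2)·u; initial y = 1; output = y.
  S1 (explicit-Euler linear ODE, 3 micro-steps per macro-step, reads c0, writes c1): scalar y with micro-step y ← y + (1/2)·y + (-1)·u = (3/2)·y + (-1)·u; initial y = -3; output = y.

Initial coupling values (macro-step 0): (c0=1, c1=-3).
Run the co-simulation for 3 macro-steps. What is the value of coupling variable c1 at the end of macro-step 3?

macro 1: S0 reads c0=1 → after 2×micro: 29/4; S1 reads c0=1 → after 3×micro: -119/8 ⇒ (c0=29/4, c1=-119/8)
macro 2: S0 reads c0=29/4 → after 2×micro: 841/16; S1 reads c0=29/4 → after 3×micro: -5417/64 ⇒ (c0=841/16, c1=-5417/64)
macro 3: S0 reads c0=841/16 → after 2×micro: 24389/64; S1 reads c0=841/16 → after 3×micro: -274091/512 ⇒ (c0=24389/64, c1=-274091/512)

c1 at macro-step 3 = -274091/512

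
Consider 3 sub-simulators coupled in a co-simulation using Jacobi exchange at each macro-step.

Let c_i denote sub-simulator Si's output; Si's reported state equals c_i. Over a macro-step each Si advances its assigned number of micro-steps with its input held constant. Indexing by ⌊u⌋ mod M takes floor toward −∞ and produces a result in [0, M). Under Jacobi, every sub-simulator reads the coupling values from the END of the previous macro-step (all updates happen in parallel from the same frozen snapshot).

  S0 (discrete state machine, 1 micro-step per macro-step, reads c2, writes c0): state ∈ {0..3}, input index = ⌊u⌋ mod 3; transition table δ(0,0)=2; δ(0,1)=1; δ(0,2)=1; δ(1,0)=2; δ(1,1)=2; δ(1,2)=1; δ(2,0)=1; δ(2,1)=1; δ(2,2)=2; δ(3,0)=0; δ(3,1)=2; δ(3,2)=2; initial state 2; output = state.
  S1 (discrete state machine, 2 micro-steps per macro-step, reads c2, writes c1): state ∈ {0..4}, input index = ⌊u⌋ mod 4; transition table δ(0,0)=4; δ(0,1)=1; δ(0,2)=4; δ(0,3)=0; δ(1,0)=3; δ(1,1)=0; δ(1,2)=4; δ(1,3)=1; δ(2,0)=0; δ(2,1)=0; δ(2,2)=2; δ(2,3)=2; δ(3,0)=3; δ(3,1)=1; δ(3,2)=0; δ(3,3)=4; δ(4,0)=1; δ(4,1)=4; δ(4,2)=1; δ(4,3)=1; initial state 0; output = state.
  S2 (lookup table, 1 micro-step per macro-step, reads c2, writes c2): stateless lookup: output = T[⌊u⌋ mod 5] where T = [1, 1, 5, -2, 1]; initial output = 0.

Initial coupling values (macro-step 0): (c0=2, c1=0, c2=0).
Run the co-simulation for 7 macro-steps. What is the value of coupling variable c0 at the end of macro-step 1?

macro 1: S0 reads c2=0 → after 1×micro: 1; S1 reads c2=0 → after 2×micro: 1; S2 reads c2=0 → after 1×micro: 1 ⇒ (c0=1, c1=1, c2=1)
macro 2: S0 reads c2=1 → after 1×micro: 2; S1 reads c2=1 → after 2×micro: 1; S2 reads c2=1 → after 1×micro: 1 ⇒ (c0=2, c1=1, c2=1)
macro 3: S0 reads c2=1 → after 1×micro: 1; S1 reads c2=1 → after 2×micro: 1; S2 reads c2=1 → after 1×micro: 1 ⇒ (c0=1, c1=1, c2=1)
macro 4: S0 reads c2=1 → after 1×micro: 2; S1 reads c2=1 → after 2×micro: 1; S2 reads c2=1 → after 1×micro: 1 ⇒ (c0=2, c1=1, c2=1)
macro 5: S0 reads c2=1 → after 1×micro: 1; S1 reads c2=1 → after 2×micro: 1; S2 reads c2=1 → after 1×micro: 1 ⇒ (c0=1, c1=1, c2=1)
macro 6: S0 reads c2=1 → after 1×micro: 2; S1 reads c2=1 → after 2×micro: 1; S2 reads c2=1 → after 1×micro: 1 ⇒ (c0=2, c1=1, c2=1)
macro 7: S0 reads c2=1 → after 1×micro: 1; S1 reads c2=1 → after 2×micro: 1; S2 reads c2=1 → after 1×micro: 1 ⇒ (c0=1, c1=1, c2=1)

c0 at macro-step 1 = 1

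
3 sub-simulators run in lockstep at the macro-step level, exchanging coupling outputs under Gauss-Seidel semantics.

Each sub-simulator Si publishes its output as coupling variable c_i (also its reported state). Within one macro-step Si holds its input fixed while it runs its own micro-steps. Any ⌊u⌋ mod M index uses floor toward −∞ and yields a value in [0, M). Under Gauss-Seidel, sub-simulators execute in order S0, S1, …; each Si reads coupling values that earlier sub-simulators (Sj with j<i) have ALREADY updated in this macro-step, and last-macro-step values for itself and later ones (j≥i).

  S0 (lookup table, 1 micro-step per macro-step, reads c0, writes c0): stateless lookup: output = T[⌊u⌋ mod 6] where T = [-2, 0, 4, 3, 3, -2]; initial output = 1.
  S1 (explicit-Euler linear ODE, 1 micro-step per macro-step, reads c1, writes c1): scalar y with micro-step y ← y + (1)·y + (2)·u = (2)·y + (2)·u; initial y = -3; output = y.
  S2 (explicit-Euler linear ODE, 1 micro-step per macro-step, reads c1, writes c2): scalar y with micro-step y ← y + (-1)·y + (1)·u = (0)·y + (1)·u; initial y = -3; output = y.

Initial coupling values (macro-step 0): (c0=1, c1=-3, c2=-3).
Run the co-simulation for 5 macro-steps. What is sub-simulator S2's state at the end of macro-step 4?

S2 state at macro-step 4 = -768

macro 1: S0 reads c0=1 → after 1×micro: 0; S1 reads c1=-3 → after 1×micro: -12; S2 reads c1=-12 → after 1×micro: -12 ⇒ (c0=0, c1=-12, c2=-12)
macro 2: S0 reads c0=0 → after 1×micro: -2; S1 reads c1=-12 → after 1×micro: -48; S2 reads c1=-48 → after 1×micro: -48 ⇒ (c0=-2, c1=-48, c2=-48)
macro 3: S0 reads c0=-2 → after 1×micro: 3; S1 reads c1=-48 → after 1×micro: -192; S2 reads c1=-192 → after 1×micro: -192 ⇒ (c0=3, c1=-192, c2=-192)
macro 4: S0 reads c0=3 → after 1×micro: 3; S1 reads c1=-192 → after 1×micro: -768; S2 reads c1=-768 → after 1×micro: -768 ⇒ (c0=3, c1=-768, c2=-768)
macro 5: S0 reads c0=3 → after 1×micro: 3; S1 reads c1=-768 → after 1×micro: -3072; S2 reads c1=-3072 → after 1×micro: -3072 ⇒ (c0=3, c1=-3072, c2=-3072)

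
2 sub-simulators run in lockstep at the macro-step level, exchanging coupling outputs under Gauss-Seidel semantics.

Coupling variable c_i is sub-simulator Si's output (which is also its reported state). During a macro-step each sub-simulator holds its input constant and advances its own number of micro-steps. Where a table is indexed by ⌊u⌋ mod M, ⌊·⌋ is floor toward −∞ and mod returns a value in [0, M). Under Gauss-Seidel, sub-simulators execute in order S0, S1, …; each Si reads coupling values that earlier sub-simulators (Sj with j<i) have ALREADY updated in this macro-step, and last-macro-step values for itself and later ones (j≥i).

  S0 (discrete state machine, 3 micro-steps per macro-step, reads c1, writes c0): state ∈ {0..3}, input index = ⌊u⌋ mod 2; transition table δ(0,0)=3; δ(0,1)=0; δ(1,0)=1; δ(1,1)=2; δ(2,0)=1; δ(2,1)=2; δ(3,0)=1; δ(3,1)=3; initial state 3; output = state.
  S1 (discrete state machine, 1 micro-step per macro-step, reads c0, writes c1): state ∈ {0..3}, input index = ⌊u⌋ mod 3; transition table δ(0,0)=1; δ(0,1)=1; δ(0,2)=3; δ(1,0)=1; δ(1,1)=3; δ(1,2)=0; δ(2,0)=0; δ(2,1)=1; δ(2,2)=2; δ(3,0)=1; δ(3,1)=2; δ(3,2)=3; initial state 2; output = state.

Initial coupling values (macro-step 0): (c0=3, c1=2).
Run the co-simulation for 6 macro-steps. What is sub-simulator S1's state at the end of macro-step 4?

macro 1: S0 reads c1=2 → after 3×micro: 1; S1 reads c0=1 → after 1×micro: 1 ⇒ (c0=1, c1=1)
macro 2: S0 reads c1=1 → after 3×micro: 2; S1 reads c0=2 → after 1×micro: 0 ⇒ (c0=2, c1=0)
macro 3: S0 reads c1=0 → after 3×micro: 1; S1 reads c0=1 → after 1×micro: 1 ⇒ (c0=1, c1=1)
macro 4: S0 reads c1=1 → after 3×micro: 2; S1 reads c0=2 → after 1×micro: 0 ⇒ (c0=2, c1=0)
macro 5: S0 reads c1=0 → after 3×micro: 1; S1 reads c0=1 → after 1×micro: 1 ⇒ (c0=1, c1=1)
macro 6: S0 reads c1=1 → after 3×micro: 2; S1 reads c0=2 → after 1×micro: 0 ⇒ (c0=2, c1=0)

S1 state at macro-step 4 = 0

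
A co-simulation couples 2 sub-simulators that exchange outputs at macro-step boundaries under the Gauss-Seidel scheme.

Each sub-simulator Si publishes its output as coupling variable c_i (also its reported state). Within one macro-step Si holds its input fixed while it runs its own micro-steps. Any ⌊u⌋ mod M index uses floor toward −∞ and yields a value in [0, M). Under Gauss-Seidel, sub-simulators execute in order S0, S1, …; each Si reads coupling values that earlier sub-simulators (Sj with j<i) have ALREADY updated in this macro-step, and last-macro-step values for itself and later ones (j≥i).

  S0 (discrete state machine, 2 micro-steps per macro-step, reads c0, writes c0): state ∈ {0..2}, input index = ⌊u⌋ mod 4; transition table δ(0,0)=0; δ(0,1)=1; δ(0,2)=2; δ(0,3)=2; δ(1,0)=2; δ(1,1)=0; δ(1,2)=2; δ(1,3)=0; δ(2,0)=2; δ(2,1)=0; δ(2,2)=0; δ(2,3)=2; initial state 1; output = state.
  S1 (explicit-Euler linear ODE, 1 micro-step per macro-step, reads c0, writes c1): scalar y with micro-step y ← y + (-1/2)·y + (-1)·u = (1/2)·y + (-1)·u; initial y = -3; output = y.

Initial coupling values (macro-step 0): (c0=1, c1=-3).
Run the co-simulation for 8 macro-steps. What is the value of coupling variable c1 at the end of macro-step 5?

macro 1: S0 reads c0=1 → after 2×micro: 1; S1 reads c0=1 → after 1×micro: -5/2 ⇒ (c0=1, c1=-5/2)
macro 2: S0 reads c0=1 → after 2×micro: 1; S1 reads c0=1 → after 1×micro: -9/4 ⇒ (c0=1, c1=-9/4)
macro 3: S0 reads c0=1 → after 2×micro: 1; S1 reads c0=1 → after 1×micro: -17/8 ⇒ (c0=1, c1=-17/8)
macro 4: S0 reads c0=1 → after 2×micro: 1; S1 reads c0=1 → after 1×micro: -33/16 ⇒ (c0=1, c1=-33/16)
macro 5: S0 reads c0=1 → after 2×micro: 1; S1 reads c0=1 → after 1×micro: -65/32 ⇒ (c0=1, c1=-65/32)
macro 6: S0 reads c0=1 → after 2×micro: 1; S1 reads c0=1 → after 1×micro: -129/64 ⇒ (c0=1, c1=-129/64)
macro 7: S0 reads c0=1 → after 2×micro: 1; S1 reads c0=1 → after 1×micro: -257/128 ⇒ (c0=1, c1=-257/128)
macro 8: S0 reads c0=1 → after 2×micro: 1; S1 reads c0=1 → after 1×micro: -513/256 ⇒ (c0=1, c1=-513/256)

c1 at macro-step 5 = -65/32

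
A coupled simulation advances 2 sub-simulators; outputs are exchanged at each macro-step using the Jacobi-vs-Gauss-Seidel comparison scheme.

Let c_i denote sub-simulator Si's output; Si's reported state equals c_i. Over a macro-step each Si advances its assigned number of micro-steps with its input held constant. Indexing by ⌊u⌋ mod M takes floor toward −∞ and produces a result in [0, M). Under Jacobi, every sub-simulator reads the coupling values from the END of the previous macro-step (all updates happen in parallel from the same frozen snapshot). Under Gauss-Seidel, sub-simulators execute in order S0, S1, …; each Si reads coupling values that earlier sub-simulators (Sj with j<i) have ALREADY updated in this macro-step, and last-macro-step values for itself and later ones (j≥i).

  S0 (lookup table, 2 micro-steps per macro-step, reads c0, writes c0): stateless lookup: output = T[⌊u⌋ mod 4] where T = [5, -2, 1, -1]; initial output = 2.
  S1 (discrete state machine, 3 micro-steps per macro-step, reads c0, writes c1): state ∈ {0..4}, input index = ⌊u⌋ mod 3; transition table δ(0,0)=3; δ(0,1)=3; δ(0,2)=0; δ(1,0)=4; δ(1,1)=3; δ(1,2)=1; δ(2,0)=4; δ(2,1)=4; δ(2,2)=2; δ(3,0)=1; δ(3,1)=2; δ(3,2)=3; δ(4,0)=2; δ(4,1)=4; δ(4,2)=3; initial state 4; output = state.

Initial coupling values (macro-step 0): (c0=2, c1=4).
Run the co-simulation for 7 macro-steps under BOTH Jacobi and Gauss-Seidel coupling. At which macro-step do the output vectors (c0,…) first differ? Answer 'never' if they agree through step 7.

[Jacobi] macro 1: S0 reads c0=2 → after 2×micro: 1; S1 reads c0=2 → after 3×micro: 3 ⇒ (c0=1, c1=3)
[Jacobi] macro 2: S0 reads c0=1 → after 2×micro: -2; S1 reads c0=1 → after 3×micro: 4 ⇒ (c0=-2, c1=4)
[Jacobi] macro 3: S0 reads c0=-2 → after 2×micro: 1; S1 reads c0=-2 → after 3×micro: 4 ⇒ (c0=1, c1=4)
[Jacobi] macro 4: S0 reads c0=1 → after 2×micro: -2; S1 reads c0=1 → after 3×micro: 4 ⇒ (c0=-2, c1=4)
[Jacobi] macro 5: S0 reads c0=-2 → after 2×micro: 1; S1 reads c0=-2 → after 3×micro: 4 ⇒ (c0=1, c1=4)
[Jacobi] macro 6: S0 reads c0=1 → after 2×micro: -2; S1 reads c0=1 → after 3×micro: 4 ⇒ (c0=-2, c1=4)
[Jacobi] macro 7: S0 reads c0=-2 → after 2×micro: 1; S1 reads c0=-2 → after 3×micro: 4 ⇒ (c0=1, c1=4)
[Gauss-Seidel] macro 1: S0 reads c0=2 → after 2×micro: 1; S1 reads c0=1 → after 3×micro: 4 ⇒ (c0=1, c1=4)
[Gauss-Seidel] macro 2: S0 reads c0=1 → after 2×micro: -2; S1 reads c0=-2 → after 3×micro: 4 ⇒ (c0=-2, c1=4)
[Gauss-Seidel] macro 3: S0 reads c0=-2 → after 2×micro: 1; S1 reads c0=1 → after 3×micro: 4 ⇒ (c0=1, c1=4)
[Gauss-Seidel] macro 4: S0 reads c0=1 → after 2×micro: -2; S1 reads c0=-2 → after 3×micro: 4 ⇒ (c0=-2, c1=4)
[Gauss-Seidel] macro 5: S0 reads c0=-2 → after 2×micro: 1; S1 reads c0=1 → after 3×micro: 4 ⇒ (c0=1, c1=4)
[Gauss-Seidel] macro 6: S0 reads c0=1 → after 2×micro: -2; S1 reads c0=-2 → after 3×micro: 4 ⇒ (c0=-2, c1=4)
[Gauss-Seidel] macro 7: S0 reads c0=-2 → after 2×micro: 1; S1 reads c0=1 → after 3×micro: 4 ⇒ (c0=1, c1=4)

first divergence at macro-step: 1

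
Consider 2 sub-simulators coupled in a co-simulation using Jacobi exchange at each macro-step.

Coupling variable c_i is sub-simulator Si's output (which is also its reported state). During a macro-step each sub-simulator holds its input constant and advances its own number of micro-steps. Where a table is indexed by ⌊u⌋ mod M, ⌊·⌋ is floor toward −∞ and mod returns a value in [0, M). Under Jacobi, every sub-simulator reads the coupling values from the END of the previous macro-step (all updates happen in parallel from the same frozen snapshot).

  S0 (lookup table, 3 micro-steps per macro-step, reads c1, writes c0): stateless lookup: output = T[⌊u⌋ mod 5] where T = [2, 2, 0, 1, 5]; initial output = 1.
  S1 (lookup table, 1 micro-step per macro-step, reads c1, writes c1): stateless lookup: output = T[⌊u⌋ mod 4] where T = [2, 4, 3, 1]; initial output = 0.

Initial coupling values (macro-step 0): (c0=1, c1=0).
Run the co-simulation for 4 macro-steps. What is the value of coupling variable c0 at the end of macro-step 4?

macro 1: S0 reads c1=0 → after 3×micro: 2; S1 reads c1=0 → after 1×micro: 2 ⇒ (c0=2, c1=2)
macro 2: S0 reads c1=2 → after 3×micro: 0; S1 reads c1=2 → after 1×micro: 3 ⇒ (c0=0, c1=3)
macro 3: S0 reads c1=3 → after 3×micro: 1; S1 reads c1=3 → after 1×micro: 1 ⇒ (c0=1, c1=1)
macro 4: S0 reads c1=1 → after 3×micro: 2; S1 reads c1=1 → after 1×micro: 4 ⇒ (c0=2, c1=4)

c0 at macro-step 4 = 2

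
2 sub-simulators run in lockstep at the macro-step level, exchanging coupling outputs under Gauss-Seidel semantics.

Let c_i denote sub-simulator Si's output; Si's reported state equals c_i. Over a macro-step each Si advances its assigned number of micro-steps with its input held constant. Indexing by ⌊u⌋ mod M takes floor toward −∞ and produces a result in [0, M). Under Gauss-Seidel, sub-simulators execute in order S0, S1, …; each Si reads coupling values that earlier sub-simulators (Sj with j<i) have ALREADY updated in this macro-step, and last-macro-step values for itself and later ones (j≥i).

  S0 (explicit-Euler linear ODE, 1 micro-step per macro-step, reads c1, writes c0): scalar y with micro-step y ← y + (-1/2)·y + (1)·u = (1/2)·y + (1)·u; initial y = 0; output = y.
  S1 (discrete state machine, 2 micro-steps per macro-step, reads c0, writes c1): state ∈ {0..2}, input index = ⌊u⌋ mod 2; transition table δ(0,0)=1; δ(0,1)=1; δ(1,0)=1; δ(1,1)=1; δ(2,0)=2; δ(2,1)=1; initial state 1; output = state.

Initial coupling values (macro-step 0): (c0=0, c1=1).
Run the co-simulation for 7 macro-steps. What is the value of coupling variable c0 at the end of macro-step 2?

c0 at macro-step 2 = 3/2

macro 1: S0 reads c1=1 → after 1×micro: 1; S1 reads c0=1 → after 2×micro: 1 ⇒ (c0=1, c1=1)
macro 2: S0 reads c1=1 → after 1×micro: 3/2; S1 reads c0=3/2 → after 2×micro: 1 ⇒ (c0=3/2, c1=1)
macro 3: S0 reads c1=1 → after 1×micro: 7/4; S1 reads c0=7/4 → after 2×micro: 1 ⇒ (c0=7/4, c1=1)
macro 4: S0 reads c1=1 → after 1×micro: 15/8; S1 reads c0=15/8 → after 2×micro: 1 ⇒ (c0=15/8, c1=1)
macro 5: S0 reads c1=1 → after 1×micro: 31/16; S1 reads c0=31/16 → after 2×micro: 1 ⇒ (c0=31/16, c1=1)
macro 6: S0 reads c1=1 → after 1×micro: 63/32; S1 reads c0=63/32 → after 2×micro: 1 ⇒ (c0=63/32, c1=1)
macro 7: S0 reads c1=1 → after 1×micro: 127/64; S1 reads c0=127/64 → after 2×micro: 1 ⇒ (c0=127/64, c1=1)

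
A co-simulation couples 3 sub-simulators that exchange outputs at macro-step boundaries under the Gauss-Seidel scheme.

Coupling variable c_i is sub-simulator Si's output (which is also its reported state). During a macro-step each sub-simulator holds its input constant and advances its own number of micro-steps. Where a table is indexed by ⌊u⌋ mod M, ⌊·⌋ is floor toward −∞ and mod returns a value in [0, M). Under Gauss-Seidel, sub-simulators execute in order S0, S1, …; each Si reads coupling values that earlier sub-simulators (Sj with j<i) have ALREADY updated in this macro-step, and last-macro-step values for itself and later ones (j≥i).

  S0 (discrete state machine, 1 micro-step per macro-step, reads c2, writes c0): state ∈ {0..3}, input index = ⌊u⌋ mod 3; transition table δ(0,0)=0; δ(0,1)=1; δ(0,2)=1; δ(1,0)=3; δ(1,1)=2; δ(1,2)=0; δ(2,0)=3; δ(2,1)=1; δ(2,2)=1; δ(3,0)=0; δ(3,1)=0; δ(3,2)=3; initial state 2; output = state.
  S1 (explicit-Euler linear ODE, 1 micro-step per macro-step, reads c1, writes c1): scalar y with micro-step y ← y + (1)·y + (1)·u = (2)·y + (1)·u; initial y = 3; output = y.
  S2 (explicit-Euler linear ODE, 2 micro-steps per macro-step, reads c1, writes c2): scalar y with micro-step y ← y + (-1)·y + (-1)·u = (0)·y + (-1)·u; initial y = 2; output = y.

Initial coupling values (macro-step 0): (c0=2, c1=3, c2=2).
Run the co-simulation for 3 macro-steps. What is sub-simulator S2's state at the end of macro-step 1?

macro 1: S0 reads c2=2 → after 1×micro: 1; S1 reads c1=3 → after 1×micro: 9; S2 reads c1=9 → after 2×micro: -9 ⇒ (c0=1, c1=9, c2=-9)
macro 2: S0 reads c2=-9 → after 1×micro: 3; S1 reads c1=9 → after 1×micro: 27; S2 reads c1=27 → after 2×micro: -27 ⇒ (c0=3, c1=27, c2=-27)
macro 3: S0 reads c2=-27 → after 1×micro: 0; S1 reads c1=27 → after 1×micro: 81; S2 reads c1=81 → after 2×micro: -81 ⇒ (c0=0, c1=81, c2=-81)

S2 state at macro-step 1 = -9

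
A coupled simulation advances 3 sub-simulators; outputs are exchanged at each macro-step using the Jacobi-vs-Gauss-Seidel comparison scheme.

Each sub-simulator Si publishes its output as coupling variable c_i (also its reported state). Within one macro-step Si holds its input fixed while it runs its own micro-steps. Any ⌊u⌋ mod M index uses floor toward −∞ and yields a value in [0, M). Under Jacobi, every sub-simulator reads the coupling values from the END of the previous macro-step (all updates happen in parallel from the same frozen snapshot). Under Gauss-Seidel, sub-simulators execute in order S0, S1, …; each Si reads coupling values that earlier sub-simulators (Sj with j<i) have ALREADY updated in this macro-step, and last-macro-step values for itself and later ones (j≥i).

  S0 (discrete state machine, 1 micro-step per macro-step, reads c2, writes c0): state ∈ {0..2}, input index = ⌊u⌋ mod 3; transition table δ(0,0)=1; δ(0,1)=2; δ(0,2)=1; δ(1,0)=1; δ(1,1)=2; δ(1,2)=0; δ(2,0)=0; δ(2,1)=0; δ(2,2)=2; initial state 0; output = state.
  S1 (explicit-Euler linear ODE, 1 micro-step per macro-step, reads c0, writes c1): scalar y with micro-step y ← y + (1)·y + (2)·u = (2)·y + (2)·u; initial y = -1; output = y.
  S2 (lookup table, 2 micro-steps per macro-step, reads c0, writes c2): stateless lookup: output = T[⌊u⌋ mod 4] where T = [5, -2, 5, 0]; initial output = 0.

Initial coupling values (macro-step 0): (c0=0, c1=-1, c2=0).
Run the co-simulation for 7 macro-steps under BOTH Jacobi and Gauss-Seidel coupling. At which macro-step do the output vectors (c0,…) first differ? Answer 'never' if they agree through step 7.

first divergence at macro-step: 1

[Jacobi] macro 1: S0 reads c2=0 → after 1×micro: 1; S1 reads c0=0 → after 1×micro: -2; S2 reads c0=0 → after 2×micro: 5 ⇒ (c0=1, c1=-2, c2=5)
[Jacobi] macro 2: S0 reads c2=5 → after 1×micro: 0; S1 reads c0=1 → after 1×micro: -2; S2 reads c0=1 → after 2×micro: -2 ⇒ (c0=0, c1=-2, c2=-2)
[Jacobi] macro 3: S0 reads c2=-2 → after 1×micro: 2; S1 reads c0=0 → after 1×micro: -4; S2 reads c0=0 → after 2×micro: 5 ⇒ (c0=2, c1=-4, c2=5)
[Jacobi] macro 4: S0 reads c2=5 → after 1×micro: 2; S1 reads c0=2 → after 1×micro: -4; S2 reads c0=2 → after 2×micro: 5 ⇒ (c0=2, c1=-4, c2=5)
[Jacobi] macro 5: S0 reads c2=5 → after 1×micro: 2; S1 reads c0=2 → after 1×micro: -4; S2 reads c0=2 → after 2×micro: 5 ⇒ (c0=2, c1=-4, c2=5)
[Jacobi] macro 6: S0 reads c2=5 → after 1×micro: 2; S1 reads c0=2 → after 1×micro: -4; S2 reads c0=2 → after 2×micro: 5 ⇒ (c0=2, c1=-4, c2=5)
[Jacobi] macro 7: S0 reads c2=5 → after 1×micro: 2; S1 reads c0=2 → after 1×micro: -4; S2 reads c0=2 → after 2×micro: 5 ⇒ (c0=2, c1=-4, c2=5)
[Gauss-Seidel] macro 1: S0 reads c2=0 → after 1×micro: 1; S1 reads c0=1 → after 1×micro: 0; S2 reads c0=1 → after 2×micro: -2 ⇒ (c0=1, c1=0, c2=-2)
[Gauss-Seidel] macro 2: S0 reads c2=-2 → after 1×micro: 2; S1 reads c0=2 → after 1×micro: 4; S2 reads c0=2 → after 2×micro: 5 ⇒ (c0=2, c1=4, c2=5)
[Gauss-Seidel] macro 3: S0 reads c2=5 → after 1×micro: 2; S1 reads c0=2 → after 1×micro: 12; S2 reads c0=2 → after 2×micro: 5 ⇒ (c0=2, c1=12, c2=5)
[Gauss-Seidel] macro 4: S0 reads c2=5 → after 1×micro: 2; S1 reads c0=2 → after 1×micro: 28; S2 reads c0=2 → after 2×micro: 5 ⇒ (c0=2, c1=28, c2=5)
[Gauss-Seidel] macro 5: S0 reads c2=5 → after 1×micro: 2; S1 reads c0=2 → after 1×micro: 60; S2 reads c0=2 → after 2×micro: 5 ⇒ (c0=2, c1=60, c2=5)
[Gauss-Seidel] macro 6: S0 reads c2=5 → after 1×micro: 2; S1 reads c0=2 → after 1×micro: 124; S2 reads c0=2 → after 2×micro: 5 ⇒ (c0=2, c1=124, c2=5)
[Gauss-Seidel] macro 7: S0 reads c2=5 → after 1×micro: 2; S1 reads c0=2 → after 1×micro: 252; S2 reads c0=2 → after 2×micro: 5 ⇒ (c0=2, c1=252, c2=5)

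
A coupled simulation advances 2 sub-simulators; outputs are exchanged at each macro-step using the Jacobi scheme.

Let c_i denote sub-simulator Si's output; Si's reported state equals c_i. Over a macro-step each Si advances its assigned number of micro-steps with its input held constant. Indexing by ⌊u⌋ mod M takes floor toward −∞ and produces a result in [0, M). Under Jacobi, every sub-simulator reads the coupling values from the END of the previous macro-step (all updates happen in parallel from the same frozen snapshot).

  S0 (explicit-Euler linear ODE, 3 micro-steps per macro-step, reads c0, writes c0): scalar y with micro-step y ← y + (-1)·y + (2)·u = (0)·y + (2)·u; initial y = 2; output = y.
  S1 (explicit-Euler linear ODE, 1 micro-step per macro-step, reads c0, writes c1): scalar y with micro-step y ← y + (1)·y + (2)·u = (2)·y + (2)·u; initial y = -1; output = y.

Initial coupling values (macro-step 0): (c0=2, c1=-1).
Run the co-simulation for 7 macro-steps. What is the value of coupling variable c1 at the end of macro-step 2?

macro 1: S0 reads c0=2 → after 3×micro: 4; S1 reads c0=2 → after 1×micro: 2 ⇒ (c0=4, c1=2)
macro 2: S0 reads c0=4 → after 3×micro: 8; S1 reads c0=4 → after 1×micro: 12 ⇒ (c0=8, c1=12)
macro 3: S0 reads c0=8 → after 3×micro: 16; S1 reads c0=8 → after 1×micro: 40 ⇒ (c0=16, c1=40)
macro 4: S0 reads c0=16 → after 3×micro: 32; S1 reads c0=16 → after 1×micro: 112 ⇒ (c0=32, c1=112)
macro 5: S0 reads c0=32 → after 3×micro: 64; S1 reads c0=32 → after 1×micro: 288 ⇒ (c0=64, c1=288)
macro 6: S0 reads c0=64 → after 3×micro: 128; S1 reads c0=64 → after 1×micro: 704 ⇒ (c0=128, c1=704)
macro 7: S0 reads c0=128 → after 3×micro: 256; S1 reads c0=128 → after 1×micro: 1664 ⇒ (c0=256, c1=1664)

c1 at macro-step 2 = 12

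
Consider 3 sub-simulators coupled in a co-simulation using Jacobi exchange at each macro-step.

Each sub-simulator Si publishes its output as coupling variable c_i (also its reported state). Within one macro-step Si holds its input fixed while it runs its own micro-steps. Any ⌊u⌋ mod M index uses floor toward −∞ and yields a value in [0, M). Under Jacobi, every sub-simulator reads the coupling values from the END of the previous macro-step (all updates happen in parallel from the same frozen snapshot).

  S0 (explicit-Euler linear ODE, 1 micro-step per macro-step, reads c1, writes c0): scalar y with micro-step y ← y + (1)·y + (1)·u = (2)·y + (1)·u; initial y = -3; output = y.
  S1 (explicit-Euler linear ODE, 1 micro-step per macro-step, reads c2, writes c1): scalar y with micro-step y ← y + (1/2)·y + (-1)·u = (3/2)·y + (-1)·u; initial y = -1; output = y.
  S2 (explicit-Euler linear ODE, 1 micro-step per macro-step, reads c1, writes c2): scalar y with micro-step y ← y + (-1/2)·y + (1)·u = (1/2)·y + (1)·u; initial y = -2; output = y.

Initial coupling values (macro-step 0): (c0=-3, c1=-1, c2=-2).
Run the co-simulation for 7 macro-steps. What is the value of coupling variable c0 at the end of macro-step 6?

macro 1: S0 reads c1=-1 → after 1×micro: -7; S1 reads c2=-2 → after 1×micro: 1/2; S2 reads c1=-1 → after 1×micro: -2 ⇒ (c0=-7, c1=1/2, c2=-2)
macro 2: S0 reads c1=1/2 → after 1×micro: -27/2; S1 reads c2=-2 → after 1×micro: 11/4; S2 reads c1=1/2 → after 1×micro: -1/2 ⇒ (c0=-27/2, c1=11/4, c2=-1/2)
macro 3: S0 reads c1=11/4 → after 1×micro: -97/4; S1 reads c2=-1/2 → after 1×micro: 37/8; S2 reads c1=11/4 → after 1×micro: 5/2 ⇒ (c0=-97/4, c1=37/8, c2=5/2)
macro 4: S0 reads c1=37/8 → after 1×micro: -351/8; S1 reads c2=5/2 → after 1×micro: 71/16; S2 reads c1=37/8 → after 1×micro: 47/8 ⇒ (c0=-351/8, c1=71/16, c2=47/8)
macro 5: S0 reads c1=71/16 → after 1×micro: -1333/16; S1 reads c2=47/8 → after 1×micro: 25/32; S2 reads c1=71/16 → after 1×micro: 59/8 ⇒ (c0=-1333/16, c1=25/32, c2=59/8)
macro 6: S0 reads c1=25/32 → after 1×micro: -5307/32; S1 reads c2=59/8 → after 1×micro: -397/64; S2 reads c1=25/32 → after 1×micro: 143/32 ⇒ (c0=-5307/32, c1=-397/64, c2=143/32)
macro 7: S0 reads c1=-397/64 → after 1×micro: -21625/64; S1 reads c2=143/32 → after 1×micro: -1763/128; S2 reads c1=-397/64 → after 1×micro: -127/32 ⇒ (c0=-21625/64, c1=-1763/128, c2=-127/32)

c0 at macro-step 6 = -5307/32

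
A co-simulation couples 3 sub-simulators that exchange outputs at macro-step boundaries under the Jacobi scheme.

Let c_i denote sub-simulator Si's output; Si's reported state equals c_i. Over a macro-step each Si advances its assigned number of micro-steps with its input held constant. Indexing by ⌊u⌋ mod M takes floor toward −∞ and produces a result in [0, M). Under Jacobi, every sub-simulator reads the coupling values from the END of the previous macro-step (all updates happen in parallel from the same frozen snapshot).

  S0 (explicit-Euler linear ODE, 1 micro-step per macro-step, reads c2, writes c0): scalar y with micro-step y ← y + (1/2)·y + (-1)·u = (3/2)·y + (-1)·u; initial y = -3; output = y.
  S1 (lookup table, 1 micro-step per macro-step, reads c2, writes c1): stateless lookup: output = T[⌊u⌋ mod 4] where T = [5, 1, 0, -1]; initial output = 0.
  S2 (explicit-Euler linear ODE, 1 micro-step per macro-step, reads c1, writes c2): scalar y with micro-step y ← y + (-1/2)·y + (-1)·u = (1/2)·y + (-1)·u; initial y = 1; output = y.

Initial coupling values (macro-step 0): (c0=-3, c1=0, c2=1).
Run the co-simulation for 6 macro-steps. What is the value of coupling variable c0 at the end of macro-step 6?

c0 at macro-step 6 = -1683/64

macro 1: S0 reads c2=1 → after 1×micro: -11/2; S1 reads c2=1 → after 1×micro: 1; S2 reads c1=0 → after 1×micro: 1/2 ⇒ (c0=-11/2, c1=1, c2=1/2)
macro 2: S0 reads c2=1/2 → after 1×micro: -35/4; S1 reads c2=1/2 → after 1×micro: 5; S2 reads c1=1 → after 1×micro: -3/4 ⇒ (c0=-35/4, c1=5, c2=-3/4)
macro 3: S0 reads c2=-3/4 → after 1×micro: -99/8; S1 reads c2=-3/4 → after 1×micro: -1; S2 reads c1=5 → after 1×micro: -43/8 ⇒ (c0=-99/8, c1=-1, c2=-43/8)
macro 4: S0 reads c2=-43/8 → after 1×micro: -211/16; S1 reads c2=-43/8 → after 1×micro: 0; S2 reads c1=-1 → after 1×micro: -27/16 ⇒ (c0=-211/16, c1=0, c2=-27/16)
macro 5: S0 reads c2=-27/16 → after 1×micro: -579/32; S1 reads c2=-27/16 → after 1×micro: 0; S2 reads c1=0 → after 1×micro: -27/32 ⇒ (c0=-579/32, c1=0, c2=-27/32)
macro 6: S0 reads c2=-27/32 → after 1×micro: -1683/64; S1 reads c2=-27/32 → after 1×micro: -1; S2 reads c1=0 → after 1×micro: -27/64 ⇒ (c0=-1683/64, c1=-1, c2=-27/64)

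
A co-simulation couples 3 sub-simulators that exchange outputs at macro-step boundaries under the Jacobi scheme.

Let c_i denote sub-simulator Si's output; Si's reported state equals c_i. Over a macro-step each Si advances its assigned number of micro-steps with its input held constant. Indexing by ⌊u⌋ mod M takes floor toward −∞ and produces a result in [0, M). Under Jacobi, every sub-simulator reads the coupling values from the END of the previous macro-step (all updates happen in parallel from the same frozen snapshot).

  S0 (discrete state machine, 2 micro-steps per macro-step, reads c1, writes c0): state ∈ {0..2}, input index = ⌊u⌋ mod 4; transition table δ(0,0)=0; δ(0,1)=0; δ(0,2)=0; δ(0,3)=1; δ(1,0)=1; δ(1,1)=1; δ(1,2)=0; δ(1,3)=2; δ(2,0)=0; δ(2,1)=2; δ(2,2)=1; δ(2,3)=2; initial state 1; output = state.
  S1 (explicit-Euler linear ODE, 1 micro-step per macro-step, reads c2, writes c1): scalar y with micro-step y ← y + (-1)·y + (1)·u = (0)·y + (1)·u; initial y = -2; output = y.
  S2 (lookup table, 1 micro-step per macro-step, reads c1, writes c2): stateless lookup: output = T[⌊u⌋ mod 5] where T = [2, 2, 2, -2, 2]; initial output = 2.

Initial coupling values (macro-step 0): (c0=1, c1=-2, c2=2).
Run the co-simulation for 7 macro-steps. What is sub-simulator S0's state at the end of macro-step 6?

macro 1: S0 reads c1=-2 → after 2×micro: 0; S1 reads c2=2 → after 1×micro: 2; S2 reads c1=-2 → after 1×micro: -2 ⇒ (c0=0, c1=2, c2=-2)
macro 2: S0 reads c1=2 → after 2×micro: 0; S1 reads c2=-2 → after 1×micro: -2; S2 reads c1=2 → after 1×micro: 2 ⇒ (c0=0, c1=-2, c2=2)
macro 3: S0 reads c1=-2 → after 2×micro: 0; S1 reads c2=2 → after 1×micro: 2; S2 reads c1=-2 → after 1×micro: -2 ⇒ (c0=0, c1=2, c2=-2)
macro 4: S0 reads c1=2 → after 2×micro: 0; S1 reads c2=-2 → after 1×micro: -2; S2 reads c1=2 → after 1×micro: 2 ⇒ (c0=0, c1=-2, c2=2)
macro 5: S0 reads c1=-2 → after 2×micro: 0; S1 reads c2=2 → after 1×micro: 2; S2 reads c1=-2 → after 1×micro: -2 ⇒ (c0=0, c1=2, c2=-2)
macro 6: S0 reads c1=2 → after 2×micro: 0; S1 reads c2=-2 → after 1×micro: -2; S2 reads c1=2 → after 1×micro: 2 ⇒ (c0=0, c1=-2, c2=2)
macro 7: S0 reads c1=-2 → after 2×micro: 0; S1 reads c2=2 → after 1×micro: 2; S2 reads c1=-2 → after 1×micro: -2 ⇒ (c0=0, c1=2, c2=-2)

S0 state at macro-step 6 = 0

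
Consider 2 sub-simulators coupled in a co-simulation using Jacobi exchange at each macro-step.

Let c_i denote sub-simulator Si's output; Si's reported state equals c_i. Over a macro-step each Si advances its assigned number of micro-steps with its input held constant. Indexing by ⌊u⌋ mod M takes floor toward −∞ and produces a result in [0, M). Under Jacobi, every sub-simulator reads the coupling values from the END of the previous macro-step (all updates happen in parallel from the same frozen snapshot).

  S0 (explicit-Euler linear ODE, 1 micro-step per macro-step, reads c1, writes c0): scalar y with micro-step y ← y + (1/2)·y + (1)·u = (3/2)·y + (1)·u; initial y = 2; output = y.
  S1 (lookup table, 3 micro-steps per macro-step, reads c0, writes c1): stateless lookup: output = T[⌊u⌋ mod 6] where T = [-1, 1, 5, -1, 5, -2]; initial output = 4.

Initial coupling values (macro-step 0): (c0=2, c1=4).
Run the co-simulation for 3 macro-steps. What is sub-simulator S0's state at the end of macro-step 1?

S0 state at macro-step 1 = 7

macro 1: S0 reads c1=4 → after 1×micro: 7; S1 reads c0=2 → after 3×micro: 5 ⇒ (c0=7, c1=5)
macro 2: S0 reads c1=5 → after 1×micro: 31/2; S1 reads c0=7 → after 3×micro: 1 ⇒ (c0=31/2, c1=1)
macro 3: S0 reads c1=1 → after 1×micro: 97/4; S1 reads c0=31/2 → after 3×micro: -1 ⇒ (c0=97/4, c1=-1)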